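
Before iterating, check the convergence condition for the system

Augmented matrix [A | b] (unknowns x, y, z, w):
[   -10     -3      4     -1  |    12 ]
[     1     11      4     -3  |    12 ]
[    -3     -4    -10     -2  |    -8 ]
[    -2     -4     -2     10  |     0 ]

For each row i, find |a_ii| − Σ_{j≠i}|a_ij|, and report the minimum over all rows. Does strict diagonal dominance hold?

row 1: |-10| − (3+4+1) = 2
row 2: |11| − (1+4+3) = 3
row 3: |-10| − (3+4+2) = 1
row 4: |10| − (2+4+2) = 2
minimum over rows = 1 → strictly diagonally dominant (convergence guaranteed)

1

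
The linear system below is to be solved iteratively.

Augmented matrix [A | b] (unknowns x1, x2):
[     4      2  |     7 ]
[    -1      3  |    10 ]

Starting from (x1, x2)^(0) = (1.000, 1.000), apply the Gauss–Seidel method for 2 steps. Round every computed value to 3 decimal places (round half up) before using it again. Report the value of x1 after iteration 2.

Iteration 1:
  x1 = (7 - (2)·1.000) / (4) = 1.250
  x2 = (10 - (-1)·1.250) / (3) = 3.750
Iteration 2:
  x1 = (7 - (2)·3.750) / (4) = -0.125
  x2 = (10 - (-1)·-0.125) / (3) = 3.292

-0.125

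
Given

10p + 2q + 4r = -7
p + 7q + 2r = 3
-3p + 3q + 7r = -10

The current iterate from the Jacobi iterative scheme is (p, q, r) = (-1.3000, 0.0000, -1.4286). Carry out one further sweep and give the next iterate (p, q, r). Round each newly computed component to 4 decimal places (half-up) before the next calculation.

(-0.1286, 1.0225, -1.9857)

One sweep:
  p = (-7 - (2)·0.0000 - (4)·-1.4286) / (10) = -0.1286
  q = (3 - (1)·-1.3000 - (2)·-1.4286) / (7) = 1.0225
  r = (-10 - (-3)·-1.3000 - (3)·0.0000) / (7) = -1.9857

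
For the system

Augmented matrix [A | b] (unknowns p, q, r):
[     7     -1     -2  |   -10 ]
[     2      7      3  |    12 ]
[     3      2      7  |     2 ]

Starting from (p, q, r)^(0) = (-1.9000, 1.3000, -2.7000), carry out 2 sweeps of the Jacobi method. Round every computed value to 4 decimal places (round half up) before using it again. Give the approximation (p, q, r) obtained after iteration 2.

Iteration 1:
  p = (-10 - (-1)·1.3000 - (-2)·-2.7000) / (7) = -2.0143
  q = (12 - (2)·-1.9000 - (3)·-2.7000) / (7) = 3.4143
  r = (2 - (3)·-1.9000 - (2)·1.3000) / (7) = 0.7286
Iteration 2:
  p = (-10 - (-1)·3.4143 - (-2)·0.7286) / (7) = -0.7326
  q = (12 - (2)·-2.0143 - (3)·0.7286) / (7) = 1.9775
  r = (2 - (3)·-2.0143 - (2)·3.4143) / (7) = 0.1735

(-0.7326, 1.9775, 0.1735)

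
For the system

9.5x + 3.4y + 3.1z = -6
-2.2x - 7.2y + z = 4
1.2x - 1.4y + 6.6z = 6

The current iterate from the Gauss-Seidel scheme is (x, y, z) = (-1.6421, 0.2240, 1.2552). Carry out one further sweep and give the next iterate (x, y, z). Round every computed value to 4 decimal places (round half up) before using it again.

(-1.1213, -0.0386, 1.1048)

One sweep:
  x = (-6 - (3.4)·0.2240 - (3.1)·1.2552) / (9.5) = -1.1213
  y = (4 - (-2.2)·-1.1213 - (1)·1.2552) / (-7.2) = -0.0386
  z = (6 - (1.2)·-1.1213 - (-1.4)·-0.0386) / (6.6) = 1.1048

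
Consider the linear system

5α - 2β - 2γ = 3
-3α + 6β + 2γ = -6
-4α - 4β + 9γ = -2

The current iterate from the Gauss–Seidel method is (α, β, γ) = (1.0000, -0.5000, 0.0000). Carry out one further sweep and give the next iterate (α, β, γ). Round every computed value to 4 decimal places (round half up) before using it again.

One sweep:
  α = (3 - (-2)·-0.5000 - (-2)·0.0000) / (5) = 0.4000
  β = (-6 - (-3)·0.4000 - (2)·0.0000) / (6) = -0.8000
  γ = (-2 - (-4)·0.4000 - (-4)·-0.8000) / (9) = -0.4000

(0.4000, -0.8000, -0.4000)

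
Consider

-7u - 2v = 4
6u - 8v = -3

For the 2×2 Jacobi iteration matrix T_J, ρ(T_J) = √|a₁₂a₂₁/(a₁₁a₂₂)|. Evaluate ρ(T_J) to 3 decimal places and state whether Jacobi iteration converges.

a₁₂a₂₁/(a₁₁a₂₂) = (-2)·(6) / ((-7)·(-8)) = -0.214286
ρ = √|-0.214286| = √0.214286 = 0.463
ρ < 1, so Jacobi converges

0.463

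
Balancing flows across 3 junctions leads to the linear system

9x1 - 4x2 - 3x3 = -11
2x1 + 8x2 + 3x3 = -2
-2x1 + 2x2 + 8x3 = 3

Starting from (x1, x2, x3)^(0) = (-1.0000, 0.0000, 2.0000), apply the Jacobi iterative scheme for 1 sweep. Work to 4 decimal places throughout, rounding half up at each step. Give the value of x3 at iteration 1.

Iteration 1:
  x1 = (-11 - (-4)·0.0000 - (-3)·2.0000) / (9) = -0.5556
  x2 = (-2 - (2)·-1.0000 - (3)·2.0000) / (8) = -0.7500
  x3 = (3 - (-2)·-1.0000 - (2)·0.0000) / (8) = 0.1250

0.1250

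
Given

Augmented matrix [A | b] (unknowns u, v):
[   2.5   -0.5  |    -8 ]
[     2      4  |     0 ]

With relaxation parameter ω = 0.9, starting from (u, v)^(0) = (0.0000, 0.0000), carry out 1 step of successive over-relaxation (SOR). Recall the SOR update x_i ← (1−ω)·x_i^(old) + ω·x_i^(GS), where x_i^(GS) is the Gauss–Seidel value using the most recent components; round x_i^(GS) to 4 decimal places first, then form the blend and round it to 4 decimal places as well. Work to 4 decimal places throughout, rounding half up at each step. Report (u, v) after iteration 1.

Iteration 1:
  u: GS value = (-8 - (-0.5)·0.0000) / (2.5) = -3.2000;  u ← (1−ω)·0.0000 + ω·-3.2000 = -2.8800
  v: GS value = (0 - (2)·-2.8800) / (4) = 1.4400;  v ← (1−ω)·0.0000 + ω·1.4400 = 1.2960

(-2.8800, 1.2960)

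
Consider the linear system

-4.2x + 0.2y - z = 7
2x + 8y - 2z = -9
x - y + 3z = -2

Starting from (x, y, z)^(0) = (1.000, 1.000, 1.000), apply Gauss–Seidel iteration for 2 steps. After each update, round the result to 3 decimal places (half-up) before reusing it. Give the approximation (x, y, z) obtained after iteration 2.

(-1.642, -0.761, -0.373)

Iteration 1:
  x = (7 - (0.2)·1.000 - (-1)·1.000) / (-4.2) = -1.857
  y = (-9 - (2)·-1.857 - (-2)·1.000) / (8) = -0.411
  z = (-2 - (1)·-1.857 - (-1)·-0.411) / (3) = -0.185
Iteration 2:
  x = (7 - (0.2)·-0.411 - (-1)·-0.185) / (-4.2) = -1.642
  y = (-9 - (2)·-1.642 - (-2)·-0.185) / (8) = -0.761
  z = (-2 - (1)·-1.642 - (-1)·-0.761) / (3) = -0.373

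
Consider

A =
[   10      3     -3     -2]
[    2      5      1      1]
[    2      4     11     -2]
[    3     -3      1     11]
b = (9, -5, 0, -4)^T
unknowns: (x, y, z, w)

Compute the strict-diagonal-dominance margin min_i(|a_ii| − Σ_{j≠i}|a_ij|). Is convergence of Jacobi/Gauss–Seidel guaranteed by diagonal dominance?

1

row 1: |10| − (3+3+2) = 2
row 2: |5| − (2+1+1) = 1
row 3: |11| − (2+4+2) = 3
row 4: |11| − (3+3+1) = 4
minimum over rows = 1 → strictly diagonally dominant (convergence guaranteed)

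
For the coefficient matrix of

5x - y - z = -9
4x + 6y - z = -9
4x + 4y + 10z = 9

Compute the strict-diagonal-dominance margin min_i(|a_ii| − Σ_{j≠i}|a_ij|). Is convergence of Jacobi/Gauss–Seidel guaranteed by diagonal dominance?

row 1: |5| − (1+1) = 3
row 2: |6| − (4+1) = 1
row 3: |10| − (4+4) = 2
minimum over rows = 1 → strictly diagonally dominant (convergence guaranteed)

1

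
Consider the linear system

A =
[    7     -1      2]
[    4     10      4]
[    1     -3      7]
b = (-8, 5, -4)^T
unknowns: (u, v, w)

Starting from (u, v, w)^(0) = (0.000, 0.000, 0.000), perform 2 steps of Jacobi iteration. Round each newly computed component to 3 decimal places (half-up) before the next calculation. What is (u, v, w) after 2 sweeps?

(-0.908, 1.186, -0.194)

Iteration 1:
  u = (-8 - (-1)·0.000 - (2)·0.000) / (7) = -1.143
  v = (5 - (4)·0.000 - (4)·0.000) / (10) = 0.500
  w = (-4 - (1)·0.000 - (-3)·0.000) / (7) = -0.571
Iteration 2:
  u = (-8 - (-1)·0.500 - (2)·-0.571) / (7) = -0.908
  v = (5 - (4)·-1.143 - (4)·-0.571) / (10) = 1.186
  w = (-4 - (1)·-1.143 - (-3)·0.500) / (7) = -0.194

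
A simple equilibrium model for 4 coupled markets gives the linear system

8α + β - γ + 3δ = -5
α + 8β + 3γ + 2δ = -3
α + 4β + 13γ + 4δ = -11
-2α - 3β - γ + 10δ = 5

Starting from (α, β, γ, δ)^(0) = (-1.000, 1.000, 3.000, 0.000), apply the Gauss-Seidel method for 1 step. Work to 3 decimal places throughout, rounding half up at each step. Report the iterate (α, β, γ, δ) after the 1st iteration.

(-0.375, -1.453, -0.370, -0.048)

Iteration 1:
  α = (-5 - (1)·1.000 - (-1)·3.000 - (3)·0.000) / (8) = -0.375
  β = (-3 - (1)·-0.375 - (3)·3.000 - (2)·0.000) / (8) = -1.453
  γ = (-11 - (1)·-0.375 - (4)·-1.453 - (4)·0.000) / (13) = -0.370
  δ = (5 - (-2)·-0.375 - (-3)·-1.453 - (-1)·-0.370) / (10) = -0.048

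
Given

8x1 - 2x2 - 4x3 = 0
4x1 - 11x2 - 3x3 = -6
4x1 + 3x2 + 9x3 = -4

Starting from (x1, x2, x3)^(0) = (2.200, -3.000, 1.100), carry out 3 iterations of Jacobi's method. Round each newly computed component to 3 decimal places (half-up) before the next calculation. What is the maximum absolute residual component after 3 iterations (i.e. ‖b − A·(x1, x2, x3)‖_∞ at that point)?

1.147

Iteration 1:
  x1 = (0 - (-2)·-3.000 - (-4)·1.100) / (8) = -0.200
  x2 = (-6 - (4)·2.200 - (-3)·1.100) / (-11) = 1.045
  x3 = (-4 - (4)·2.200 - (3)·-3.000) / (9) = -0.422
Iteration 2:
  x1 = (0 - (-2)·1.045 - (-4)·-0.422) / (8) = 0.050
  x2 = (-6 - (4)·-0.200 - (-3)·-0.422) / (-11) = 0.588
  x3 = (-4 - (4)·-0.200 - (3)·1.045) / (9) = -0.704
Iteration 3:
  x1 = (0 - (-2)·0.588 - (-4)·-0.704) / (8) = -0.205
  x2 = (-6 - (4)·0.050 - (-3)·-0.704) / (-11) = 0.756
  x3 = (-4 - (4)·0.050 - (3)·0.588) / (9) = -0.663
Residual b − A·x = (0.500, 1.147, 0.519); ∞-norm = 1.147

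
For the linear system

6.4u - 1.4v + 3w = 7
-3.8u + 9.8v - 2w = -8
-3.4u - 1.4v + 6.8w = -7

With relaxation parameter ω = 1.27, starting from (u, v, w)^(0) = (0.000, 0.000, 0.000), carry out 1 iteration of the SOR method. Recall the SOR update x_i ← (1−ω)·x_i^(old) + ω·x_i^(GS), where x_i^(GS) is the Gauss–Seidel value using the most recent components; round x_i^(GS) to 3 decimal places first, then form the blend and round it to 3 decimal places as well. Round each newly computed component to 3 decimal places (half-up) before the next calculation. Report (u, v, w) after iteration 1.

Iteration 1:
  u: GS value = (7 - (-1.4)·0.000 - (3)·0.000) / (6.4) = 1.094;  u ← (1−ω)·0.000 + ω·1.094 = 1.389
  v: GS value = (-8 - (-3.8)·1.389 - (-2)·0.000) / (9.8) = -0.278;  v ← (1−ω)·0.000 + ω·-0.278 = -0.353
  w: GS value = (-7 - (-3.4)·1.389 - (-1.4)·-0.353) / (6.8) = -0.408;  w ← (1−ω)·0.000 + ω·-0.408 = -0.518

(1.389, -0.353, -0.518)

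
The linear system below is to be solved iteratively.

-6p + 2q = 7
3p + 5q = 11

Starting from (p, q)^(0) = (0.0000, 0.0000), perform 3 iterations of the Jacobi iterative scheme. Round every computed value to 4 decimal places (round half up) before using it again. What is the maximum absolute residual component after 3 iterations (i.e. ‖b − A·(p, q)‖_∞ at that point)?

0.8800

Iteration 1:
  p = (7 - (2)·0.0000) / (-6) = -1.1667
  q = (11 - (3)·0.0000) / (5) = 2.2000
Iteration 2:
  p = (7 - (2)·2.2000) / (-6) = -0.4333
  q = (11 - (3)·-1.1667) / (5) = 2.9000
Iteration 3:
  p = (7 - (2)·2.9000) / (-6) = -0.2000
  q = (11 - (3)·-0.4333) / (5) = 2.4600
Residual b − A·x = (0.8800, -0.7000); ∞-norm = 0.8800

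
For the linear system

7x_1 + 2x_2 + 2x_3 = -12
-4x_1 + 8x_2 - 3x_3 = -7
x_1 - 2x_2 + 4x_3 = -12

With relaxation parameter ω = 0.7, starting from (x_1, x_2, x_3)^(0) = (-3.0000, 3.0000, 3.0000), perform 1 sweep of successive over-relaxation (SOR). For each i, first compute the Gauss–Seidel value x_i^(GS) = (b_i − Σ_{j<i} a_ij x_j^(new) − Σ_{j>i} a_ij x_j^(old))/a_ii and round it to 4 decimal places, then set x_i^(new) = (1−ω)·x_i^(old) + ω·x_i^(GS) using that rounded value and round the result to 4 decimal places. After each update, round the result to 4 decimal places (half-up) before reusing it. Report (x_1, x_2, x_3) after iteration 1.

Iteration 1:
  x_1: GS value = (-12 - (2)·3.0000 - (2)·3.0000) / (7) = -3.4286;  x_1 ← (1−ω)·-3.0000 + ω·-3.4286 = -3.3000
  x_2: GS value = (-7 - (-4)·-3.3000 - (-3)·3.0000) / (8) = -1.4000;  x_2 ← (1−ω)·3.0000 + ω·-1.4000 = -0.0800
  x_3: GS value = (-12 - (1)·-3.3000 - (-2)·-0.0800) / (4) = -2.2150;  x_3 ← (1−ω)·3.0000 + ω·-2.2150 = -0.6505

(-3.3000, -0.0800, -0.6505)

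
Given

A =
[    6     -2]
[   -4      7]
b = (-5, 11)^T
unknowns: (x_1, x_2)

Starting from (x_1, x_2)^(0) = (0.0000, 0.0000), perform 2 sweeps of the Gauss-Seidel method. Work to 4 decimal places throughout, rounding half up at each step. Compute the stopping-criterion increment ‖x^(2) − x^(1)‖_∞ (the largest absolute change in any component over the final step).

0.3651

Iteration 1:
  x_1 = (-5 - (-2)·0.0000) / (6) = -0.8333
  x_2 = (11 - (-4)·-0.8333) / (7) = 1.0953
Iteration 2:
  x_1 = (-5 - (-2)·1.0953) / (6) = -0.4682
  x_2 = (11 - (-4)·-0.4682) / (7) = 1.3039
Change: (0.3651, 0.2086) → max |·| = 0.3651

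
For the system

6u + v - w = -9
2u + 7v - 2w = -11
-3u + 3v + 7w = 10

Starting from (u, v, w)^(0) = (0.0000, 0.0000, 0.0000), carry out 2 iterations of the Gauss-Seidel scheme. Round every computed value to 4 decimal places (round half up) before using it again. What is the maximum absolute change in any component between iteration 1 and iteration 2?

0.4031

Iteration 1:
  u = (-9 - (1)·0.0000 - (-1)·0.0000) / (6) = -1.5000
  v = (-11 - (2)·-1.5000 - (-2)·0.0000) / (7) = -1.1429
  w = (10 - (-3)·-1.5000 - (3)·-1.1429) / (7) = 1.2755
Iteration 2:
  u = (-9 - (1)·-1.1429 - (-1)·1.2755) / (6) = -1.0969
  v = (-11 - (2)·-1.0969 - (-2)·1.2755) / (7) = -0.8936
  w = (10 - (-3)·-1.0969 - (3)·-0.8936) / (7) = 1.3414
Change: (0.4031, 0.2493, 0.0659) → max |·| = 0.4031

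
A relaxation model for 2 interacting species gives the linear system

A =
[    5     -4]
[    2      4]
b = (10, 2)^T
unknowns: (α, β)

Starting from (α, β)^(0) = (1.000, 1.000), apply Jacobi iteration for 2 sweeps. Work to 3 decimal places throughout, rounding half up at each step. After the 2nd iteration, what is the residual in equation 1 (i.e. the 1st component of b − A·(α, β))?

Iteration 1:
  α = (10 - (-4)·1.000) / (5) = 2.800
  β = (2 - (2)·1.000) / (4) = 0.000
Iteration 2:
  α = (10 - (-4)·0.000) / (5) = 2.000
  β = (2 - (2)·2.800) / (4) = -0.900
Residual b − A·x = (-3.600, 1.600)

-3.600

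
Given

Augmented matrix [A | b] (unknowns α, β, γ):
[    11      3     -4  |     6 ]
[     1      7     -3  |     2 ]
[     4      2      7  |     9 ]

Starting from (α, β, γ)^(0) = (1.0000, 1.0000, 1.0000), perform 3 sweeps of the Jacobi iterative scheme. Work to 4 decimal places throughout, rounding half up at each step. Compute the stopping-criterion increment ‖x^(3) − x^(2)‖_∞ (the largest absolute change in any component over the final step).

Iteration 1:
  α = (6 - (3)·1.0000 - (-4)·1.0000) / (11) = 0.6364
  β = (2 - (1)·1.0000 - (-3)·1.0000) / (7) = 0.5714
  γ = (9 - (4)·1.0000 - (2)·1.0000) / (7) = 0.4286
Iteration 2:
  α = (6 - (3)·0.5714 - (-4)·0.4286) / (11) = 0.5455
  β = (2 - (1)·0.6364 - (-3)·0.4286) / (7) = 0.3785
  γ = (9 - (4)·0.6364 - (2)·0.5714) / (7) = 0.7588
Iteration 3:
  α = (6 - (3)·0.3785 - (-4)·0.7588) / (11) = 0.7182
  β = (2 - (1)·0.5455 - (-3)·0.7588) / (7) = 0.5330
  γ = (9 - (4)·0.5455 - (2)·0.3785) / (7) = 0.8659
Change: (0.1727, 0.1545, 0.1071) → max |·| = 0.1727

0.1727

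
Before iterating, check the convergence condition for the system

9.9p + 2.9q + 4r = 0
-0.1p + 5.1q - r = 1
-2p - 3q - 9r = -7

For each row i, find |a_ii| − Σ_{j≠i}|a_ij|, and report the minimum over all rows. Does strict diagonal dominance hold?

row 1: |9.9| − (2.9+4) = 3
row 2: |5.1| − (0.1+1) = 4
row 3: |-9| − (2+3) = 4
minimum over rows = 3 → strictly diagonally dominant (convergence guaranteed)

3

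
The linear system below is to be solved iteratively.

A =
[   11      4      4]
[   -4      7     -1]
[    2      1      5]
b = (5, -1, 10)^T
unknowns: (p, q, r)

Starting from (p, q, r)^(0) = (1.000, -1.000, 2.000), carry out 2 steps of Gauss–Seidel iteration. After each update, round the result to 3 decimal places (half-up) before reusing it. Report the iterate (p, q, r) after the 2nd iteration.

Iteration 1:
  p = (5 - (4)·-1.000 - (4)·2.000) / (11) = 0.091
  q = (-1 - (-4)·0.091 - (-1)·2.000) / (7) = 0.195
  r = (10 - (2)·0.091 - (1)·0.195) / (5) = 1.925
Iteration 2:
  p = (5 - (4)·0.195 - (4)·1.925) / (11) = -0.316
  q = (-1 - (-4)·-0.316 - (-1)·1.925) / (7) = -0.048
  r = (10 - (2)·-0.316 - (1)·-0.048) / (5) = 2.136

(-0.316, -0.048, 2.136)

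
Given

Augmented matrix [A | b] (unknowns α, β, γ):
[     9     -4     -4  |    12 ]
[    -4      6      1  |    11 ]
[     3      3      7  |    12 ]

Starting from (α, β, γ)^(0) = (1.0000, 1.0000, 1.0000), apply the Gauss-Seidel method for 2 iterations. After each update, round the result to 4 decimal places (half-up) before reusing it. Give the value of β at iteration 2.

Iteration 1:
  α = (12 - (-4)·1.0000 - (-4)·1.0000) / (9) = 2.2222
  β = (11 - (-4)·2.2222 - (1)·1.0000) / (6) = 3.1481
  γ = (12 - (3)·2.2222 - (3)·3.1481) / (7) = -0.5873
Iteration 2:
  α = (12 - (-4)·3.1481 - (-4)·-0.5873) / (9) = 2.4715
  β = (11 - (-4)·2.4715 - (1)·-0.5873) / (6) = 3.5789
  γ = (12 - (3)·2.4715 - (3)·3.5789) / (7) = -0.8787

3.5789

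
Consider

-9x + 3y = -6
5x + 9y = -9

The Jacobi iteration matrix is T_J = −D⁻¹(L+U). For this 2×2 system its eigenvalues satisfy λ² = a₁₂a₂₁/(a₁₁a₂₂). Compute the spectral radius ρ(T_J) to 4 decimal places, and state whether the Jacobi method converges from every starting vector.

a₁₂a₂₁/(a₁₁a₂₂) = (3)·(5) / ((-9)·(9)) = -0.185185
ρ = √|-0.185185| = √0.185185 = 0.4303
ρ < 1, so Jacobi converges

0.4303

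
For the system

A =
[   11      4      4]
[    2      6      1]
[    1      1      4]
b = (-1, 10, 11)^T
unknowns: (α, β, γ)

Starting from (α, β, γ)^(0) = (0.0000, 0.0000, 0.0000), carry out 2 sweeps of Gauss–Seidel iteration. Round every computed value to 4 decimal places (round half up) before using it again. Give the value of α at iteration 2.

-1.5620

Iteration 1:
  α = (-1 - (4)·0.0000 - (4)·0.0000) / (11) = -0.0909
  β = (10 - (2)·-0.0909 - (1)·0.0000) / (6) = 1.6970
  γ = (11 - (1)·-0.0909 - (1)·1.6970) / (4) = 2.3485
Iteration 2:
  α = (-1 - (4)·1.6970 - (4)·2.3485) / (11) = -1.5620
  β = (10 - (2)·-1.5620 - (1)·2.3485) / (6) = 1.7959
  γ = (11 - (1)·-1.5620 - (1)·1.7959) / (4) = 2.6915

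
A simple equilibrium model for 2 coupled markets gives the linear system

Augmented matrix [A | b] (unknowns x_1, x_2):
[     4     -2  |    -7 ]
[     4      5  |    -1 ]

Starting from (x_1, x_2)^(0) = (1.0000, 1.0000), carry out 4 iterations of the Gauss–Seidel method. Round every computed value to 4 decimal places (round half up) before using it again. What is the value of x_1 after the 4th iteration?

-1.3260

Iteration 1:
  x_1 = (-7 - (-2)·1.0000) / (4) = -1.2500
  x_2 = (-1 - (4)·-1.2500) / (5) = 0.8000
Iteration 2:
  x_1 = (-7 - (-2)·0.8000) / (4) = -1.3500
  x_2 = (-1 - (4)·-1.3500) / (5) = 0.8800
Iteration 3:
  x_1 = (-7 - (-2)·0.8800) / (4) = -1.3100
  x_2 = (-1 - (4)·-1.3100) / (5) = 0.8480
Iteration 4:
  x_1 = (-7 - (-2)·0.8480) / (4) = -1.3260
  x_2 = (-1 - (4)·-1.3260) / (5) = 0.8608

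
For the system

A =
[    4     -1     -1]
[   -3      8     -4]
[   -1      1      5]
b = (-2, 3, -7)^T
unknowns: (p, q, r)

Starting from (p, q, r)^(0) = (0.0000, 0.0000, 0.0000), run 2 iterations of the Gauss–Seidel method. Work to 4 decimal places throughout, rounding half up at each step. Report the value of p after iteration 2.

Iteration 1:
  p = (-2 - (-1)·0.0000 - (-1)·0.0000) / (4) = -0.5000
  q = (3 - (-3)·-0.5000 - (-4)·0.0000) / (8) = 0.1875
  r = (-7 - (-1)·-0.5000 - (1)·0.1875) / (5) = -1.5375
Iteration 2:
  p = (-2 - (-1)·0.1875 - (-1)·-1.5375) / (4) = -0.8375
  q = (3 - (-3)·-0.8375 - (-4)·-1.5375) / (8) = -0.7078
  r = (-7 - (-1)·-0.8375 - (1)·-0.7078) / (5) = -1.4259

-0.8375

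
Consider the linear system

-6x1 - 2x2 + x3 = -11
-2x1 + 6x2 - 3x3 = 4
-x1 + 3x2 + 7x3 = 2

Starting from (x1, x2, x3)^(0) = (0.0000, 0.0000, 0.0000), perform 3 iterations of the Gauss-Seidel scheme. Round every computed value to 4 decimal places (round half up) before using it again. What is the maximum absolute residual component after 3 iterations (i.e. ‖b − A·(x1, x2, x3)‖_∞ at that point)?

Iteration 1:
  x1 = (-11 - (-2)·0.0000 - (1)·0.0000) / (-6) = 1.8333
  x2 = (4 - (-2)·1.8333 - (-3)·0.0000) / (6) = 1.2778
  x3 = (2 - (-1)·1.8333 - (3)·1.2778) / (7) = 0.0000
Iteration 2:
  x1 = (-11 - (-2)·1.2778 - (1)·0.0000) / (-6) = 1.4074
  x2 = (4 - (-2)·1.4074 - (-3)·0.0000) / (6) = 1.1358
  x3 = (2 - (-1)·1.4074 - (3)·1.1358) / (7) = 0.0000
Iteration 3:
  x1 = (-11 - (-2)·1.1358 - (1)·0.0000) / (-6) = 1.4547
  x2 = (4 - (-2)·1.4547 - (-3)·0.0000) / (6) = 1.1516
  x3 = (2 - (-1)·1.4547 - (3)·1.1516) / (7) = 0.0000
Residual b − A·x = (0.0314, -0.0002, -0.0001); ∞-norm = 0.0314

0.0314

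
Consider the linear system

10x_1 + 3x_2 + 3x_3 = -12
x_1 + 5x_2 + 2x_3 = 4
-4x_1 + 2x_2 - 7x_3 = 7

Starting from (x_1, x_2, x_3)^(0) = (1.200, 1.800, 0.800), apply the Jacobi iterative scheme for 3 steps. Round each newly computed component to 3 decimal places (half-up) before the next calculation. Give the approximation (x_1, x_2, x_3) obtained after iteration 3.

Iteration 1:
  x_1 = (-12 - (3)·1.800 - (3)·0.800) / (10) = -1.980
  x_2 = (4 - (1)·1.200 - (2)·0.800) / (5) = 0.240
  x_3 = (7 - (-4)·1.200 - (2)·1.800) / (-7) = -1.171
Iteration 2:
  x_1 = (-12 - (3)·0.240 - (3)·-1.171) / (10) = -0.921
  x_2 = (4 - (1)·-1.980 - (2)·-1.171) / (5) = 1.664
  x_3 = (7 - (-4)·-1.980 - (2)·0.240) / (-7) = 0.200
Iteration 3:
  x_1 = (-12 - (3)·1.664 - (3)·0.200) / (10) = -1.759
  x_2 = (4 - (1)·-0.921 - (2)·0.200) / (5) = 0.904
  x_3 = (7 - (-4)·-0.921 - (2)·1.664) / (-7) = 0.002

(-1.759, 0.904, 0.002)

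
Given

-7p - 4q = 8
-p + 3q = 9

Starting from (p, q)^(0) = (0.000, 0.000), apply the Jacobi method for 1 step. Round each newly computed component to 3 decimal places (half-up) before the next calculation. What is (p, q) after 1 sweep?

(-1.143, 3.000)

Iteration 1:
  p = (8 - (-4)·0.000) / (-7) = -1.143
  q = (9 - (-1)·0.000) / (3) = 3.000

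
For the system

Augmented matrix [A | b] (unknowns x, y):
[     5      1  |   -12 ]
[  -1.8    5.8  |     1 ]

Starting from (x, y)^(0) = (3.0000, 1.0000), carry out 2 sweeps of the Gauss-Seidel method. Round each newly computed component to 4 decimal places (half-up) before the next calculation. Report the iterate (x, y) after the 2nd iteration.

(-2.2731, -0.5330)

Iteration 1:
  x = (-12 - (1)·1.0000) / (5) = -2.6000
  y = (1 - (-1.8)·-2.6000) / (5.8) = -0.6345
Iteration 2:
  x = (-12 - (1)·-0.6345) / (5) = -2.2731
  y = (1 - (-1.8)·-2.2731) / (5.8) = -0.5330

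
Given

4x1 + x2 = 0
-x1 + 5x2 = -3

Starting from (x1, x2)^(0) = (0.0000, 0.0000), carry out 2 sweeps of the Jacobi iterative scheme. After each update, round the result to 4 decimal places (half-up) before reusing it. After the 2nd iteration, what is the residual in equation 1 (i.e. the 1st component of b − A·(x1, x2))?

0.0000

Iteration 1:
  x1 = (0 - (1)·0.0000) / (4) = 0.0000
  x2 = (-3 - (-1)·0.0000) / (5) = -0.6000
Iteration 2:
  x1 = (0 - (1)·-0.6000) / (4) = 0.1500
  x2 = (-3 - (-1)·0.0000) / (5) = -0.6000
Residual b − A·x = (0.0000, 0.1500)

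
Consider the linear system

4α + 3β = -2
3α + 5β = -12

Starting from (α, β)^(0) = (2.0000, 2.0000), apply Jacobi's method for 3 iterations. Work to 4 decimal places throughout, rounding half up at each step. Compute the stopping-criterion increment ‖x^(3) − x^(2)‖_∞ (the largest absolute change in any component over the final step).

2.5200

Iteration 1:
  α = (-2 - (3)·2.0000) / (4) = -2.0000
  β = (-12 - (3)·2.0000) / (5) = -3.6000
Iteration 2:
  α = (-2 - (3)·-3.6000) / (4) = 2.2000
  β = (-12 - (3)·-2.0000) / (5) = -1.2000
Iteration 3:
  α = (-2 - (3)·-1.2000) / (4) = 0.4000
  β = (-12 - (3)·2.2000) / (5) = -3.7200
Change: (-1.8000, -2.5200) → max |·| = 2.5200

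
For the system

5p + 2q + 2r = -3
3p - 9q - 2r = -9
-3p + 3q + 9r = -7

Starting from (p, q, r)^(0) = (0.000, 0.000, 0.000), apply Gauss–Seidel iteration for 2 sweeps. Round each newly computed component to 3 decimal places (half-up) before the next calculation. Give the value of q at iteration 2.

1.136

Iteration 1:
  p = (-3 - (2)·0.000 - (2)·0.000) / (5) = -0.600
  q = (-9 - (3)·-0.600 - (-2)·0.000) / (-9) = 0.800
  r = (-7 - (-3)·-0.600 - (3)·0.800) / (9) = -1.244
Iteration 2:
  p = (-3 - (2)·0.800 - (2)·-1.244) / (5) = -0.422
  q = (-9 - (3)·-0.422 - (-2)·-1.244) / (-9) = 1.136
  r = (-7 - (-3)·-0.422 - (3)·1.136) / (9) = -1.297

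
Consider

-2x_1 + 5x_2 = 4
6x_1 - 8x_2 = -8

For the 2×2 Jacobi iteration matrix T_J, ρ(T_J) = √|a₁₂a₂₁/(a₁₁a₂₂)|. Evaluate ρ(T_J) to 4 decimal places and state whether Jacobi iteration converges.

1.3693

a₁₂a₂₁/(a₁₁a₂₂) = (5)·(6) / ((-2)·(-8)) = 1.875000
ρ = √|1.875000| = √1.875000 = 1.3693
ρ > 1, so Jacobi diverges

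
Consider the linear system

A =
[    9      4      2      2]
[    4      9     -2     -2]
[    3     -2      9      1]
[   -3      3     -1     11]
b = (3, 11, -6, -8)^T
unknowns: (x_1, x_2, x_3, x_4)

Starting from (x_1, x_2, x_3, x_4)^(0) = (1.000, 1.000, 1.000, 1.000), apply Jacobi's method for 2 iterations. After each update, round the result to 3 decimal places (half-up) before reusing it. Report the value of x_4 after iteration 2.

-1.293

Iteration 1:
  x_1 = (3 - (4)·1.000 - (2)·1.000 - (2)·1.000) / (9) = -0.556
  x_2 = (11 - (4)·1.000 - (-2)·1.000 - (-2)·1.000) / (9) = 1.222
  x_3 = (-6 - (3)·1.000 - (-2)·1.000 - (1)·1.000) / (9) = -0.889
  x_4 = (-8 - (-3)·1.000 - (3)·1.000 - (-1)·1.000) / (11) = -0.636
Iteration 2:
  x_1 = (3 - (4)·1.222 - (2)·-0.889 - (2)·-0.636) / (9) = 0.129
  x_2 = (11 - (4)·-0.556 - (-2)·-0.889 - (-2)·-0.636) / (9) = 1.130
  x_3 = (-6 - (3)·-0.556 - (-2)·1.222 - (1)·-0.636) / (9) = -0.139
  x_4 = (-8 - (-3)·-0.556 - (3)·1.222 - (-1)·-0.889) / (11) = -1.293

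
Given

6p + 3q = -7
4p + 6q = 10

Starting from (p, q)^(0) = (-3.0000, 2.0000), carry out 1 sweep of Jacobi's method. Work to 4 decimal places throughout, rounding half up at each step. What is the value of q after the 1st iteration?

3.6667

Iteration 1:
  p = (-7 - (3)·2.0000) / (6) = -2.1667
  q = (10 - (4)·-3.0000) / (6) = 3.6667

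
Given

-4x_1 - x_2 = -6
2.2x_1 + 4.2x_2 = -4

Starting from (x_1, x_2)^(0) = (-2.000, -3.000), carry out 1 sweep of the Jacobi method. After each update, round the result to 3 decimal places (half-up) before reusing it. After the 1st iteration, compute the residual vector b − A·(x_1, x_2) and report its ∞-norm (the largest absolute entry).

9.349

Iteration 1:
  x_1 = (-6 - (-1)·-3.000) / (-4) = 2.250
  x_2 = (-4 - (2.2)·-2.000) / (4.2) = 0.095
Residual b − A·x = (3.095, -9.349); ∞-norm = 9.349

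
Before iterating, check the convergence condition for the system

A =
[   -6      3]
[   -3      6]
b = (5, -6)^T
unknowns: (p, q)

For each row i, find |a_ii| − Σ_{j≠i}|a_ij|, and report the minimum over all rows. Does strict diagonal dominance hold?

3

row 1: |-6| − (3) = 3
row 2: |6| − (3) = 3
minimum over rows = 3 → strictly diagonally dominant (convergence guaranteed)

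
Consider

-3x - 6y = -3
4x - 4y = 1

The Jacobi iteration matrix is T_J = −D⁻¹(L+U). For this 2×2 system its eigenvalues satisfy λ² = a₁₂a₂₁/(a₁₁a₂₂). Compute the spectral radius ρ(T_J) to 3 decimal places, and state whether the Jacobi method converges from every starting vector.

a₁₂a₂₁/(a₁₁a₂₂) = (-6)·(4) / ((-3)·(-4)) = -2.000000
ρ = √|-2.000000| = √2.000000 = 1.414
ρ > 1, so Jacobi diverges

1.414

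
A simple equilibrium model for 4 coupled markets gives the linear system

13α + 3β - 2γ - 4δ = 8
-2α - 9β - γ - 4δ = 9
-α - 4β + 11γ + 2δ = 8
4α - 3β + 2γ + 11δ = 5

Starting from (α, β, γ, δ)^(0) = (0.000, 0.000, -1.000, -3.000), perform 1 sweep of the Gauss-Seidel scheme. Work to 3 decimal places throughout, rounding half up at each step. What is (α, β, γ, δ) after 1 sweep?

Iteration 1:
  α = (8 - (3)·0.000 - (-2)·-1.000 - (-4)·-3.000) / (13) = -0.462
  β = (9 - (-2)·-0.462 - (-1)·-1.000 - (-4)·-3.000) / (-9) = 0.547
  γ = (8 - (-1)·-0.462 - (-4)·0.547 - (2)·-3.000) / (11) = 1.430
  δ = (5 - (4)·-0.462 - (-3)·0.547 - (2)·1.430) / (11) = 0.512

(-0.462, 0.547, 1.430, 0.512)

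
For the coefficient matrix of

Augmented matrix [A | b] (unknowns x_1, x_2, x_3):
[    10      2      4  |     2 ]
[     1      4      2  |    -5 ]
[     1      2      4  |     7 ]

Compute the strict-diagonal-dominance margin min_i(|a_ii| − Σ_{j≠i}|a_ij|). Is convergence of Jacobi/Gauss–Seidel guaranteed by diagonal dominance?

1

row 1: |10| − (2+4) = 4
row 2: |4| − (1+2) = 1
row 3: |4| − (1+2) = 1
minimum over rows = 1 → strictly diagonally dominant (convergence guaranteed)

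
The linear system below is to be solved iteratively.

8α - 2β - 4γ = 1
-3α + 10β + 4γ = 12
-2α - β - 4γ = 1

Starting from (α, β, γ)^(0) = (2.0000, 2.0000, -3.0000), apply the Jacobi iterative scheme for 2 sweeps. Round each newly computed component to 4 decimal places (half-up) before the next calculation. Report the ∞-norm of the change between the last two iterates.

Iteration 1:
  α = (1 - (-2)·2.0000 - (-4)·-3.0000) / (8) = -0.8750
  β = (12 - (-3)·2.0000 - (4)·-3.0000) / (10) = 3.0000
  γ = (1 - (-2)·2.0000 - (-1)·2.0000) / (-4) = -1.7500
Iteration 2:
  α = (1 - (-2)·3.0000 - (-4)·-1.7500) / (8) = 0.0000
  β = (12 - (-3)·-0.8750 - (4)·-1.7500) / (10) = 1.6375
  γ = (1 - (-2)·-0.8750 - (-1)·3.0000) / (-4) = -0.5625
Change: (0.8750, -1.3625, 1.1875) → max |·| = 1.3625

1.3625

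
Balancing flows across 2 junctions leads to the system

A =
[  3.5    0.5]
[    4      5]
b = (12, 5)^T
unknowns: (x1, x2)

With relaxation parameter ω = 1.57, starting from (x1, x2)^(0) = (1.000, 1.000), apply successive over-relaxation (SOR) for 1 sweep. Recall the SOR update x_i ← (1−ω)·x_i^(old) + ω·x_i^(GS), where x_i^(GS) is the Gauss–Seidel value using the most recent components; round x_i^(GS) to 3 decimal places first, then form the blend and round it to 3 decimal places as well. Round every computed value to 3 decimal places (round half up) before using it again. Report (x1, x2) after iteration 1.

(4.589, -4.763)

Iteration 1:
  x1: GS value = (12 - (0.5)·1.000) / (3.5) = 3.286;  x1 ← (1−ω)·1.000 + ω·3.286 = 4.589
  x2: GS value = (5 - (4)·4.589) / (5) = -2.671;  x2 ← (1−ω)·1.000 + ω·-2.671 = -4.763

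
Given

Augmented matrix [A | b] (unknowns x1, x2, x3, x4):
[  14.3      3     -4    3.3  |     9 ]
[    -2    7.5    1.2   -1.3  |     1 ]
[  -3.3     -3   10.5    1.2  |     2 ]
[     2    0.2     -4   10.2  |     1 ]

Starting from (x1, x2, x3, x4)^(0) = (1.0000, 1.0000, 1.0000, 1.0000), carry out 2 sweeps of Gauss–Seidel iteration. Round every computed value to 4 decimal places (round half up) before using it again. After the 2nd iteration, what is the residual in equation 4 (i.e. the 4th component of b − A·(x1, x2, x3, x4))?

-0.0005

Iteration 1:
  x1 = (9 - (3)·1.0000 - (-4)·1.0000 - (3.3)·1.0000) / (14.3) = 0.4685
  x2 = (1 - (-2)·0.4685 - (1.2)·1.0000 - (-1.3)·1.0000) / (7.5) = 0.2716
  x3 = (2 - (-3.3)·0.4685 - (-3)·0.2716 - (1.2)·1.0000) / (10.5) = 0.3010
  x4 = (1 - (2)·0.4685 - (0.2)·0.2716 - (-4)·0.3010) / (10.2) = 0.1189
Iteration 2:
  x1 = (9 - (3)·0.2716 - (-4)·0.3010 - (3.3)·0.1189) / (14.3) = 0.6291
  x2 = (1 - (-2)·0.6291 - (1.2)·0.3010 - (-1.3)·0.1189) / (7.5) = 0.2735
  x3 = (2 - (-3.3)·0.6291 - (-3)·0.2735 - (1.2)·0.1189) / (10.5) = 0.4527
  x4 = (1 - (2)·0.6291 - (0.2)·0.2735 - (-4)·0.4527) / (10.2) = 0.1469
Residual b − A·x = (0.5094, -0.1453, -0.0331, -0.0005)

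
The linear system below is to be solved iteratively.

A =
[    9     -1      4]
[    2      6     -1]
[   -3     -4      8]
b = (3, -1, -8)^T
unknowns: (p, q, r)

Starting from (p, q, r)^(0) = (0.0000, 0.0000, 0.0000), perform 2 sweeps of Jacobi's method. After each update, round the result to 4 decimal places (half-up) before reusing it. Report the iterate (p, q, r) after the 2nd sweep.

Iteration 1:
  p = (3 - (-1)·0.0000 - (4)·0.0000) / (9) = 0.3333
  q = (-1 - (2)·0.0000 - (-1)·0.0000) / (6) = -0.1667
  r = (-8 - (-3)·0.0000 - (-4)·0.0000) / (8) = -1.0000
Iteration 2:
  p = (3 - (-1)·-0.1667 - (4)·-1.0000) / (9) = 0.7593
  q = (-1 - (2)·0.3333 - (-1)·-1.0000) / (6) = -0.4444
  r = (-8 - (-3)·0.3333 - (-4)·-0.1667) / (8) = -0.9584

(0.7593, -0.4444, -0.9584)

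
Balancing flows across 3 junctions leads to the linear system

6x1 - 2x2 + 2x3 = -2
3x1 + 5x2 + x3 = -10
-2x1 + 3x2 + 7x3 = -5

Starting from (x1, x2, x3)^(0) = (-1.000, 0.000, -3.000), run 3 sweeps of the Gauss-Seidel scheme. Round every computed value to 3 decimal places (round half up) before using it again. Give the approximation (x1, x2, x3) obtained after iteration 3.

Iteration 1:
  x1 = (-2 - (-2)·0.000 - (2)·-3.000) / (6) = 0.667
  x2 = (-10 - (3)·0.667 - (1)·-3.000) / (5) = -1.800
  x3 = (-5 - (-2)·0.667 - (3)·-1.800) / (7) = 0.248
Iteration 2:
  x1 = (-2 - (-2)·-1.800 - (2)·0.248) / (6) = -1.016
  x2 = (-10 - (3)·-1.016 - (1)·0.248) / (5) = -1.440
  x3 = (-5 - (-2)·-1.016 - (3)·-1.440) / (7) = -0.387
Iteration 3:
  x1 = (-2 - (-2)·-1.440 - (2)·-0.387) / (6) = -0.684
  x2 = (-10 - (3)·-0.684 - (1)·-0.387) / (5) = -1.512
  x3 = (-5 - (-2)·-0.684 - (3)·-1.512) / (7) = -0.262

(-0.684, -1.512, -0.262)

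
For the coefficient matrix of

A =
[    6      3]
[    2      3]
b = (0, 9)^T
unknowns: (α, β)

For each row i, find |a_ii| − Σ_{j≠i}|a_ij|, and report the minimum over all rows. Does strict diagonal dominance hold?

row 1: |6| − (3) = 3
row 2: |3| − (2) = 1
minimum over rows = 1 → strictly diagonally dominant (convergence guaranteed)

1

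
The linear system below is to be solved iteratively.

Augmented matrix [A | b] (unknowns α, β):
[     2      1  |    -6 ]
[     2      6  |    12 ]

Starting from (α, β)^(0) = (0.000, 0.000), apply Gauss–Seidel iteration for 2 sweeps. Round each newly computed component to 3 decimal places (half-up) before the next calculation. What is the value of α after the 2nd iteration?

-4.500

Iteration 1:
  α = (-6 - (1)·0.000) / (2) = -3.000
  β = (12 - (2)·-3.000) / (6) = 3.000
Iteration 2:
  α = (-6 - (1)·3.000) / (2) = -4.500
  β = (12 - (2)·-4.500) / (6) = 3.500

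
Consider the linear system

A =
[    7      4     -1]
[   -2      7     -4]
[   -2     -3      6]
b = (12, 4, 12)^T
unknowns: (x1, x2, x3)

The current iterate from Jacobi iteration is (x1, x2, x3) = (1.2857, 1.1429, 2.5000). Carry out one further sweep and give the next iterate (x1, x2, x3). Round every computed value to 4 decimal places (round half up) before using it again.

One sweep:
  x1 = (12 - (4)·1.1429 - (-1)·2.5000) / (7) = 1.4183
  x2 = (4 - (-2)·1.2857 - (-4)·2.5000) / (7) = 2.3673
  x3 = (12 - (-2)·1.2857 - (-3)·1.1429) / (6) = 3.0000

(1.4183, 2.3673, 3.0000)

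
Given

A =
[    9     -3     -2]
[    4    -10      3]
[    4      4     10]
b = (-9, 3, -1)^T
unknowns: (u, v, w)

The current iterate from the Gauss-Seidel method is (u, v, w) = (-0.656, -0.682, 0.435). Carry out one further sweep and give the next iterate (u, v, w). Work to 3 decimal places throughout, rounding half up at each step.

One sweep:
  u = (-9 - (-3)·-0.682 - (-2)·0.435) / (9) = -1.131
  v = (3 - (4)·-1.131 - (3)·0.435) / (-10) = -0.622
  w = (-1 - (4)·-1.131 - (4)·-0.622) / (10) = 0.601

(-1.131, -0.622, 0.601)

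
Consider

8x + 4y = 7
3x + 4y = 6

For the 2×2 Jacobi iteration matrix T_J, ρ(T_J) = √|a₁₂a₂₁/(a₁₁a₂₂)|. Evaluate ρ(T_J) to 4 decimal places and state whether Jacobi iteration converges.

0.6124

a₁₂a₂₁/(a₁₁a₂₂) = (4)·(3) / ((8)·(4)) = 0.375000
ρ = √|0.375000| = √0.375000 = 0.6124
ρ < 1, so Jacobi converges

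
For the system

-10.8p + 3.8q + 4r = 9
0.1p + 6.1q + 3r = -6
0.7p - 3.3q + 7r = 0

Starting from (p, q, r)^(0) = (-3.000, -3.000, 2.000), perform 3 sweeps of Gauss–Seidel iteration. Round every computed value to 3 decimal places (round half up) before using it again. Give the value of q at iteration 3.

Iteration 1:
  p = (9 - (3.8)·-3.000 - (4)·2.000) / (-10.8) = -1.148
  q = (-6 - (0.1)·-1.148 - (3)·2.000) / (6.1) = -1.948
  r = (0 - (0.7)·-1.148 - (-3.3)·-1.948) / (7) = -0.804
Iteration 2:
  p = (9 - (3.8)·-1.948 - (4)·-0.804) / (-10.8) = -1.817
  q = (-6 - (0.1)·-1.817 - (3)·-0.804) / (6.1) = -0.558
  r = (0 - (0.7)·-1.817 - (-3.3)·-0.558) / (7) = -0.081
Iteration 3:
  p = (9 - (3.8)·-0.558 - (4)·-0.081) / (-10.8) = -1.060
  q = (-6 - (0.1)·-1.060 - (3)·-0.081) / (6.1) = -0.926
  r = (0 - (0.7)·-1.060 - (-3.3)·-0.926) / (7) = -0.331

-0.926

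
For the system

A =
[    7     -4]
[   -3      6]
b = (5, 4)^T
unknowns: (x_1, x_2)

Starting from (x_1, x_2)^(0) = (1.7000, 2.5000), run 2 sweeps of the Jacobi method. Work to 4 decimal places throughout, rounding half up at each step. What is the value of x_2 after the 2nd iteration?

Iteration 1:
  x_1 = (5 - (-4)·2.5000) / (7) = 2.1429
  x_2 = (4 - (-3)·1.7000) / (6) = 1.5167
Iteration 2:
  x_1 = (5 - (-4)·1.5167) / (7) = 1.5810
  x_2 = (4 - (-3)·2.1429) / (6) = 1.7381

1.7381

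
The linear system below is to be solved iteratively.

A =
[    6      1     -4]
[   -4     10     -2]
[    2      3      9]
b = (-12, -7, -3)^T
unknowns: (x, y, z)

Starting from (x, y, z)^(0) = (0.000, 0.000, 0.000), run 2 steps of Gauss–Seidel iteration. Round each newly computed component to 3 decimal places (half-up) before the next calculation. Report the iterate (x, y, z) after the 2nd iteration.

Iteration 1:
  x = (-12 - (1)·0.000 - (-4)·0.000) / (6) = -2.000
  y = (-7 - (-4)·-2.000 - (-2)·0.000) / (10) = -1.500
  z = (-3 - (2)·-2.000 - (3)·-1.500) / (9) = 0.611
Iteration 2:
  x = (-12 - (1)·-1.500 - (-4)·0.611) / (6) = -1.343
  y = (-7 - (-4)·-1.343 - (-2)·0.611) / (10) = -1.115
  z = (-3 - (2)·-1.343 - (3)·-1.115) / (9) = 0.337

(-1.343, -1.115, 0.337)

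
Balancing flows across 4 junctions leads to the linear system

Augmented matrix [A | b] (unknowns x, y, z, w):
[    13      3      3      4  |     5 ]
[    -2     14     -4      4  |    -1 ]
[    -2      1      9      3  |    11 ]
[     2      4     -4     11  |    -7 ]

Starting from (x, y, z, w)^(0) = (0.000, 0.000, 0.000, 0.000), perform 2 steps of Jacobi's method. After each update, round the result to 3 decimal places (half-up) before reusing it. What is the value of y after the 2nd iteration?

0.514

Iteration 1:
  x = (5 - (3)·0.000 - (3)·0.000 - (4)·0.000) / (13) = 0.385
  y = (-1 - (-2)·0.000 - (-4)·0.000 - (4)·0.000) / (14) = -0.071
  z = (11 - (-2)·0.000 - (1)·0.000 - (3)·0.000) / (9) = 1.222
  w = (-7 - (2)·0.000 - (4)·0.000 - (-4)·0.000) / (11) = -0.636
Iteration 2:
  x = (5 - (3)·-0.071 - (3)·1.222 - (4)·-0.636) / (13) = 0.315
  y = (-1 - (-2)·0.385 - (-4)·1.222 - (4)·-0.636) / (14) = 0.514
  z = (11 - (-2)·0.385 - (1)·-0.071 - (3)·-0.636) / (9) = 1.528
  w = (-7 - (2)·0.385 - (4)·-0.071 - (-4)·1.222) / (11) = -0.236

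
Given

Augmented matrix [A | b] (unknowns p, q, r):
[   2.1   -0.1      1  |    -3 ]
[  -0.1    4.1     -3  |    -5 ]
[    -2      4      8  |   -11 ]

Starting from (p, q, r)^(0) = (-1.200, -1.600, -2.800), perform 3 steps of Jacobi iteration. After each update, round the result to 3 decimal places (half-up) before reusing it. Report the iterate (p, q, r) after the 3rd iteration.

(-1.627, -1.079, -0.735)

Iteration 1:
  p = (-3 - (-0.1)·-1.600 - (1)·-2.800) / (2.1) = -0.171
  q = (-5 - (-0.1)·-1.200 - (-3)·-2.800) / (4.1) = -3.298
  r = (-11 - (-2)·-1.200 - (4)·-1.600) / (8) = -0.875
Iteration 2:
  p = (-3 - (-0.1)·-3.298 - (1)·-0.875) / (2.1) = -1.169
  q = (-5 - (-0.1)·-0.171 - (-3)·-0.875) / (4.1) = -1.864
  r = (-11 - (-2)·-0.171 - (4)·-3.298) / (8) = 0.231
Iteration 3:
  p = (-3 - (-0.1)·-1.864 - (1)·0.231) / (2.1) = -1.627
  q = (-5 - (-0.1)·-1.169 - (-3)·0.231) / (4.1) = -1.079
  r = (-11 - (-2)·-1.169 - (4)·-1.864) / (8) = -0.735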